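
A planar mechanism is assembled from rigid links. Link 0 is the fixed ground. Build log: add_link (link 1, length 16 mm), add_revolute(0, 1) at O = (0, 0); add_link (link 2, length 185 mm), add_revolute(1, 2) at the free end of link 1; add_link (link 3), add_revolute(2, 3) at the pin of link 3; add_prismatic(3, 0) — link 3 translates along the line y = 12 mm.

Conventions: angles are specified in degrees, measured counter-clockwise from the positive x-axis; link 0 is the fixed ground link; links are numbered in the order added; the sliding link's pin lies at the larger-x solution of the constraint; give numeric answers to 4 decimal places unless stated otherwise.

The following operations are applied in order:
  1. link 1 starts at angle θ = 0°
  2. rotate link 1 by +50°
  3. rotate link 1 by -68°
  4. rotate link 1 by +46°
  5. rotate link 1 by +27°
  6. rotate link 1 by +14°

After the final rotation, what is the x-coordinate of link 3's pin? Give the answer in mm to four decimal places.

geometry: r = 16 mm, L = 185 mm, e = 12 mm; θ starts at 0°
rotate link 1 by +50°: θ ← 0° +50° = 50°
rotate link 1 by -68°: θ ← 50° -68° = -18°
rotate link 1 by +46°: θ ← -18° +46° = 28°
rotate link 1 by +27°: θ ← 28° +27° = 55°
rotate link 1 by +14°: θ ← 55° +14° = 69°
crank pin P = (r cos θ, r sin θ) = (5.733887, 14.937287)
h = r sin θ − e = 14.937287 − 12 = 2.937287
x = r cos θ + √(L² − h²) = 5.733887 + 184.976681 = 190.710568

190.7106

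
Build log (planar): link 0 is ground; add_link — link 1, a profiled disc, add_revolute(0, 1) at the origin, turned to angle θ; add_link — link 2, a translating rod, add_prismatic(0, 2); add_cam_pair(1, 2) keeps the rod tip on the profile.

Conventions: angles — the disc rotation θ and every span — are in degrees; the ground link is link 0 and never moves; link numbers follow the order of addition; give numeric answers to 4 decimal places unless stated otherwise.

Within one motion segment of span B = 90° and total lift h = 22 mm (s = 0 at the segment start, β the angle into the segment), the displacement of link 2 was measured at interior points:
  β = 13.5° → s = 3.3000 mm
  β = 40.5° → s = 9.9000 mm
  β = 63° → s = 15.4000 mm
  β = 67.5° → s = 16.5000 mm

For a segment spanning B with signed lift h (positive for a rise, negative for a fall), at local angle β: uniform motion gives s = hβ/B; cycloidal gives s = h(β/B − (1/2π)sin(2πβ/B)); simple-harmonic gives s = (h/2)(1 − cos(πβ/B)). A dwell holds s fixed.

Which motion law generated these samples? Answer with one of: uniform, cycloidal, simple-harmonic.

candidates at β/B = r: uniform s = h·r (linear in β); cycloidal s = h·(r − sin(2πr)/(2π)); simple-harmonic s = (h/2)(1 − cos(πr))
β=13.5°: printed 3.3000 | uniform 3.3000, cycloidal 0.4673, simple-harmonic 1.1989
β=40.5°: printed 9.9000 | uniform 9.9000, cycloidal 8.8180, simple-harmonic 9.2792
β=63°: printed 15.4000 | uniform 15.4000, cycloidal 18.7300, simple-harmonic 17.4656
β=67.5°: printed 16.5000 | uniform 16.5000, cycloidal 20.0014, simple-harmonic 18.7782
only one law matches every sample → uniform

uniform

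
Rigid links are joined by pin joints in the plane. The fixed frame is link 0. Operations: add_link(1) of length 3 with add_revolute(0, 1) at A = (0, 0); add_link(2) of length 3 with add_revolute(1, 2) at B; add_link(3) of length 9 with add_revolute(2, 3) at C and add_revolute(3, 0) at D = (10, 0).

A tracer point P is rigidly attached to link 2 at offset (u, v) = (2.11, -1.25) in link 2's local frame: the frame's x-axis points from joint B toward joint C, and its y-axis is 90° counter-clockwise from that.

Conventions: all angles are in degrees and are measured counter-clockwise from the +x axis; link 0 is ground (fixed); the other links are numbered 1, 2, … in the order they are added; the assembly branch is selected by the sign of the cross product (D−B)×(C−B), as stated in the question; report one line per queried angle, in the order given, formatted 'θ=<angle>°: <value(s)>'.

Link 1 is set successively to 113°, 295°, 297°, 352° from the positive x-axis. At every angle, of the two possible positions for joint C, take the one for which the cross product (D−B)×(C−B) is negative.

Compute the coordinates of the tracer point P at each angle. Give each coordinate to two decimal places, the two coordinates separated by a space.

A=(0,0), D=(10.00,0)
θ=113°: B = A + 3.00·(cos113°, sin113°) = (-1.1722, 2.7615)
θ=113°: |BD| = 11.5084
θ=113°: circle(B,3.00) ∩ circle(D,9.00): a=2.6261, h=1.4504
θ=113°:   candidates: C₊=(1.7252,3.5394) cross=16.692; C₋=(1.0291,0.7233) cross=-16.692
θ=113°:   branch - wants cross < 0 → take C=(1.0291,0.7233) (cross=-16.692)
θ=113°: ex = (C−B)/|BC| = (0.7338,-0.6794); ey = (0.6794,0.7338)
θ=113°: P = B + 2.11·ex + -1.25·ey = (-0.4732,0.4108)
θ=295°: B = A + 3.00·(cos295°, sin295°) = (1.2679, -2.7189)
θ=295°: |BD| = 9.1456
θ=295°: circle(B,3.00) ∩ circle(D,9.00): a=0.6365, h=2.9317
θ=295°:   candidates: C₊=(1.0040,0.2695) cross=26.812; C₋=(2.7472,-5.3288) cross=-26.812
θ=295°:   branch - wants cross < 0 → take C=(2.7472,-5.3288) (cross=-26.812)
θ=295°: ex = (C−B)/|BC| = (0.4931,-0.8700); ey = (0.8700,0.4931)
θ=295°: P = B + 2.11·ex + -1.25·ey = (1.2208,-5.1709)
θ=297°: B = A + 3.00·(cos297°, sin297°) = (1.3620, -2.6730)
θ=297°: |BD| = 9.0422
θ=297°: circle(B,3.00) ∩ circle(D,9.00): a=0.5397, h=2.9510
θ=297°:   candidates: C₊=(1.0052,0.3057) cross=26.684; C₋=(2.7500,-5.3326) cross=-26.684
θ=297°:   branch - wants cross < 0 → take C=(2.7500,-5.3326) (cross=-26.684)
θ=297°: ex = (C−B)/|BC| = (0.4627,-0.8865); ey = (0.8865,0.4627)
θ=297°: P = B + 2.11·ex + -1.25·ey = (1.2300,-5.1219)
θ=352°: B = A + 3.00·(cos352°, sin352°) = (2.9708, -0.4175)
θ=352°: |BD| = 7.0416
θ=352°: circle(B,3.00) ∩ circle(D,9.00): a=-1.5917, h=2.5429
θ=352°:   candidates: C₊=(1.2311,2.0266) cross=17.906; C₋=(1.5327,-3.0504) cross=-17.906
θ=352°:   branch - wants cross < 0 → take C=(1.5327,-3.0504) (cross=-17.906)
θ=352°: ex = (C−B)/|BC| = (-0.4794,-0.8776); ey = (0.8776,-0.4794)
θ=352°: P = B + 2.11·ex + -1.25·ey = (0.8623,-1.6701)

θ=113°: -0.47 0.41
θ=295°: 1.22 -5.17
θ=297°: 1.23 -5.12
θ=352°: 0.86 -1.67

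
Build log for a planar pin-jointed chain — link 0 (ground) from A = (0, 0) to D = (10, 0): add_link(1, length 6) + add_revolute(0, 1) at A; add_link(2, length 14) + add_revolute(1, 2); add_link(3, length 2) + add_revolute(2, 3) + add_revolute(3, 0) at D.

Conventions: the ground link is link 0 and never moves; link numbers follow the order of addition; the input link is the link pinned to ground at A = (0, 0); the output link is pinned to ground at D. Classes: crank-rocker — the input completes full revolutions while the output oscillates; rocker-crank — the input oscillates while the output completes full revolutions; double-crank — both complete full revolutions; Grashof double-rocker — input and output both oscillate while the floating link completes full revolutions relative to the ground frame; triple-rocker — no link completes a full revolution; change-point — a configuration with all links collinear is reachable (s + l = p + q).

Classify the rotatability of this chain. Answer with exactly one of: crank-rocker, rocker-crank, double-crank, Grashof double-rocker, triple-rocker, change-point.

lengths: ground=10, input=6, coupler=14, output=2
sorted: s=2 (shortest), l=14 (longest), p+q=16
s + l = 16 vs p + q = 16
s + l = p + q → change-point (collinear configuration reachable)

change-point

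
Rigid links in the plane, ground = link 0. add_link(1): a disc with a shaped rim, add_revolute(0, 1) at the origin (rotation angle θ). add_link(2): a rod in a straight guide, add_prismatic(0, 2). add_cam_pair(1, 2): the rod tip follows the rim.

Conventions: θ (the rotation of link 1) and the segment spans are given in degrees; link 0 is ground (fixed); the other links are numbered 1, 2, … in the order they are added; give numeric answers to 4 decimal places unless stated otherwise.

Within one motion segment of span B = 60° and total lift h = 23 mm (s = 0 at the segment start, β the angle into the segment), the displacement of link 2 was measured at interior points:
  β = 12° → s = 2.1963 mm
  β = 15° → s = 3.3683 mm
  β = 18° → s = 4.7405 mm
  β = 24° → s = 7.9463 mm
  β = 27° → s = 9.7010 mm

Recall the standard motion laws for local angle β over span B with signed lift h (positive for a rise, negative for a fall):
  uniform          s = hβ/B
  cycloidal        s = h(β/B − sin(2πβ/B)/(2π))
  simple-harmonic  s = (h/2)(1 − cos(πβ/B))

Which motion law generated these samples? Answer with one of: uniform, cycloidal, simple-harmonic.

candidates at β/B = r: uniform s = h·r (linear in β); cycloidal s = h·(r − sin(2πr)/(2π)); simple-harmonic s = (h/2)(1 − cos(πr))
β=12°: printed 2.1963 | uniform 4.6000, cycloidal 1.1186, simple-harmonic 2.1963
β=15°: printed 3.3683 | uniform 5.7500, cycloidal 2.0894, simple-harmonic 3.3683
β=18°: printed 4.7405 | uniform 6.9000, cycloidal 3.4186, simple-harmonic 4.7405
β=24°: printed 7.9463 | uniform 9.2000, cycloidal 7.0484, simple-harmonic 7.9463
β=27°: printed 9.7010 | uniform 10.3500, cycloidal 9.2188, simple-harmonic 9.7010
only one law matches every sample → simple-harmonic

simple-harmonic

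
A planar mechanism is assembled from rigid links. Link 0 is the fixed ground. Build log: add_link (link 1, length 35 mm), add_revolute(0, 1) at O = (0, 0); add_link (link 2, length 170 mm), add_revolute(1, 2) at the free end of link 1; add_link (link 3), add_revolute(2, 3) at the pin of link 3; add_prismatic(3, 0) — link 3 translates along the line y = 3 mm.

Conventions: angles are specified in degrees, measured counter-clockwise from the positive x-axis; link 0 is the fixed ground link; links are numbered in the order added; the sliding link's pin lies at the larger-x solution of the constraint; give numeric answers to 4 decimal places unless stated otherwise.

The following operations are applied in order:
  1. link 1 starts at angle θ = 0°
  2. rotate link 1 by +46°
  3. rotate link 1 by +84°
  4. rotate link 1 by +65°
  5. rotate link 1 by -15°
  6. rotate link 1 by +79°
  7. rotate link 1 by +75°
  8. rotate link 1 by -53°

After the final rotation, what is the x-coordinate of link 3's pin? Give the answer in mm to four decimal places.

geometry: r = 35 mm, L = 170 mm, e = 3 mm; θ starts at 0°
rotate link 1 by +46°: θ ← 0° +46° = 46°
rotate link 1 by +84°: θ ← 46° +84° = 130°
rotate link 1 by +65°: θ ← 130° +65° = 195°
rotate link 1 by -15°: θ ← 195° -15° = 180°
rotate link 1 by +79°: θ ← 180° +79° = 259°
rotate link 1 by +75°: θ ← 259° +75° = 334°
rotate link 1 by -53°: θ ← 334° -53° = 281°
crank pin P = (r cos θ, r sin θ) = (6.678315, -34.356951)
h = r sin θ − e = -34.356951 − 3 = -37.356951
x = r cos θ + √(L² − h²) = 6.678315 + 165.844681 = 172.522996

172.5230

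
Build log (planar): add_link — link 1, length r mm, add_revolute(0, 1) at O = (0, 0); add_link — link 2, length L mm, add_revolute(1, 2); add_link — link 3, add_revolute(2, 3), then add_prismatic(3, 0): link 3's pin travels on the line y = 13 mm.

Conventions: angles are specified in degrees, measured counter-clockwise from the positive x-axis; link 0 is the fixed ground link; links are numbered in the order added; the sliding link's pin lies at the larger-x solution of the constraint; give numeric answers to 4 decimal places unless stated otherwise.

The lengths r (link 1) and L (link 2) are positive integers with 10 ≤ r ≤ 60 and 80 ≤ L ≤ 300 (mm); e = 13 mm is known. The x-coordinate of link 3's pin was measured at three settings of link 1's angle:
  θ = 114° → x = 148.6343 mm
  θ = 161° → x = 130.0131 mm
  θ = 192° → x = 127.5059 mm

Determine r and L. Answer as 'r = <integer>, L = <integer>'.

constraint per measurement: (x − r cos θ)² + (r sin θ − e)² = L²
subtracting the θ₁ and θ₂ equations cancels the r² and L² terms:
r = (x₁² − x₂²) / (2[(x₁cos θ₁ + e sin θ₁) − (x₂cos θ₂ + e sin θ₂)]) = 36.9999 → r = 37
L² = (x₁ − r cos θ₁)² + (r sin θ₁ − e)² = 27224.9956 → L = 165.0000 → L = 165
check at θ₃=192°: x = 127.5059 (printed 127.5059) ✓

r = 37, L = 165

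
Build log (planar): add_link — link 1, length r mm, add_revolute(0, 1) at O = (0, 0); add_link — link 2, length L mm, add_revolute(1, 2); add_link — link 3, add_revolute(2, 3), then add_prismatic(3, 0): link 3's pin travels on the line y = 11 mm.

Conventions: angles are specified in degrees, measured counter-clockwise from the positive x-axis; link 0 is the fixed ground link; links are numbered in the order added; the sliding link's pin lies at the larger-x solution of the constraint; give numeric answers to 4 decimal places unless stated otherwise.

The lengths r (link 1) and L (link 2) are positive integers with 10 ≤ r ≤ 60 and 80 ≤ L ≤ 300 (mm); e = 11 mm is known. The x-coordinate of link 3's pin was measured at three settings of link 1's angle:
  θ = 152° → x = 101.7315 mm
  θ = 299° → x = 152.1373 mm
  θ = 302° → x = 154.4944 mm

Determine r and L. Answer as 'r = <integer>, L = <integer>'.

constraint per measurement: (x − r cos θ)² + (r sin θ − e)² = L²
subtracting the θ₁ and θ₂ equations cancels the r² and L² terms:
r = (x₁² − x₂²) / (2[(x₁cos θ₁ + e sin θ₁) − (x₂cos θ₂ + e sin θ₂)]) = 43.0000 → r = 43
L² = (x₁ − r cos θ₁)² + (r sin θ₁ − e)² = 19600.0061 → L = 140.0000 → L = 140
check at θ₃=302°: x = 154.4944 (printed 154.4944) ✓

r = 43, L = 140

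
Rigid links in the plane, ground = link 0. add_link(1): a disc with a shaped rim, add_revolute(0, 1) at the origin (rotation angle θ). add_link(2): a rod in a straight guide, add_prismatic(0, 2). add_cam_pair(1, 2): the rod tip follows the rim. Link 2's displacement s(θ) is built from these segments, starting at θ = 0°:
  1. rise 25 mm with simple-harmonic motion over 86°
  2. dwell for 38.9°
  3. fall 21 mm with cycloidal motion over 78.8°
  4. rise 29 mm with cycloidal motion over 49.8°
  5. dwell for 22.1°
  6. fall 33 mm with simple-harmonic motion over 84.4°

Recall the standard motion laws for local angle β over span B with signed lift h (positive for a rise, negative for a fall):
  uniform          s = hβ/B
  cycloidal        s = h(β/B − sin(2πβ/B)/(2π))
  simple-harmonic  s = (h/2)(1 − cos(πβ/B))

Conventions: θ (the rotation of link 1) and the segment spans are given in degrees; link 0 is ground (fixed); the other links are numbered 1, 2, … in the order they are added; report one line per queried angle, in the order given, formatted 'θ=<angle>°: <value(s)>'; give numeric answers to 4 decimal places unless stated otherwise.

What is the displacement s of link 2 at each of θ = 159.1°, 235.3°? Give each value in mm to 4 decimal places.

segment 1 (0° to 86°, simple-harmonic, h = 25) is passed completely: s = 0.0000 + (25) = 25.0000
segment 2 (86° to 124.9°, dwell): s unchanged at 25.0000
θ = 159.1° falls in segment 3 (124.9° to 203.7°, cycloidal, h = -21): β = 159.1 − 124.9 = 34.2°, B = 78.8°; Δs = -21·(0.4340 − sin(2π·0.4340)/(2π)) = -7.7678; s = 25.0000 − 7.7678 = 17.2322
segment 3 (124.9° to 203.7°, cycloidal, h = -21) is passed completely: s = 25.0000 + (-21) = 4.0000
θ = 235.3° falls in segment 4 (203.7° to 253.5°, cycloidal, h = 29): β = 235.3 − 203.7 = 31.6°, B = 49.8°; Δs = 29·(0.6345 − sin(2π·0.6345)/(2π)) = 21.8549; s = 4.0000 + 21.8549 = 25.8549

θ=159.1°: 17.2322
θ=235.3°: 25.8549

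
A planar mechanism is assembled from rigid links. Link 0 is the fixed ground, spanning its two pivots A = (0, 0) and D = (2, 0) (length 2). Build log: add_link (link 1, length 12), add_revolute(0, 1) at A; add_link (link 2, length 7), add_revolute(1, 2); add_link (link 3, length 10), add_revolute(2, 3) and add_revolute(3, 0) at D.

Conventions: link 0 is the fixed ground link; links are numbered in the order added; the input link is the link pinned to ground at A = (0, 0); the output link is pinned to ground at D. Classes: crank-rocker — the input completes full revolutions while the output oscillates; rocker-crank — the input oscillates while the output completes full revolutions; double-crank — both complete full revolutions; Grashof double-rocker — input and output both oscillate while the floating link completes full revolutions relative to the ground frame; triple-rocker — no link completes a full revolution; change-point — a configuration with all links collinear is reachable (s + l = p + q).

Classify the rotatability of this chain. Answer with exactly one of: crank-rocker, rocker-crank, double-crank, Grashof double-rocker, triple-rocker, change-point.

lengths: ground=2, input=12, coupler=7, output=10
sorted: s=2 (shortest), l=12 (longest), p+q=17
s + l = 14 vs p + q = 17
s + l < p + q (Grashof) with shortest = ground link → double-crank

double-crank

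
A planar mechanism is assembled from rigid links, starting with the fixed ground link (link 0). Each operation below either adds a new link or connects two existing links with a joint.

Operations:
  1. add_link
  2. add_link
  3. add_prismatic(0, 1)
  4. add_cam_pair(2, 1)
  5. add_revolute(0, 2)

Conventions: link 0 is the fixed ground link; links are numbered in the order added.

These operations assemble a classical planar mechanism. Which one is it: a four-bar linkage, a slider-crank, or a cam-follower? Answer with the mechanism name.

links: 3 (incl. ground); joints: 1 revolute, 1 prismatic, 1 higher (cam) pair, forming one closed loop
3 links, revolute + prismatic + higher pair in one loop → cam-follower

cam-follower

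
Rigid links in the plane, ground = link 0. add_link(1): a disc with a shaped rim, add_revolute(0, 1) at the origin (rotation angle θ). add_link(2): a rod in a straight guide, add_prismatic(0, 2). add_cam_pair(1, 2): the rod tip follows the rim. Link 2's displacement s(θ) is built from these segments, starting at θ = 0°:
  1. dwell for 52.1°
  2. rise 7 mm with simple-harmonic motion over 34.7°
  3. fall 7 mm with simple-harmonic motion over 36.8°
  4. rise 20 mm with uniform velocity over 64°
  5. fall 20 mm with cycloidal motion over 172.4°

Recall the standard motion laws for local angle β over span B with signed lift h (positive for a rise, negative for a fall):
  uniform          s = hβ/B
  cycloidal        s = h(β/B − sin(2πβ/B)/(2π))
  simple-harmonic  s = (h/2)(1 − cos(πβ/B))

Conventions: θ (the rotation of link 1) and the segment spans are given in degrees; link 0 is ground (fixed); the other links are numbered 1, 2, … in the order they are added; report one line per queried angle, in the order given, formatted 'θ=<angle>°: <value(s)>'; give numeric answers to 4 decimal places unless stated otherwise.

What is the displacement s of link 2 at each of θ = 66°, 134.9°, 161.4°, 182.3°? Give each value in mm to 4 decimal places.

segment 1 (0° to 52.1°, dwell): s unchanged at 0.0000
θ = 66° falls in segment 2 (52.1° to 86.8°, simple-harmonic, h = 7): β = 66 − 52.1 = 13.9°, B = 34.7°; Δs = 7/2·(1 − cos(π·0.4006)) = 2.4245; s = 0.0000 + 2.4245 = 2.4245
segment 2 (52.1° to 86.8°, simple-harmonic, h = 7) is passed completely: s = 0.0000 + (7) = 7.0000
segment 3 (86.8° to 123.6°, simple-harmonic, h = -7) is passed completely: s = 7.0000 + (-7) = 0.0000
θ = 134.9° falls in segment 4 (123.6° to 187.6°, uniform, h = 20): β = 134.9 − 123.6 = 11.3°, B = 64°; Δs = 20·11.3/64 = 3.5313; s = 0.0000 + 3.5313 = 3.5313
θ = 161.4° falls in segment 4 (123.6° to 187.6°, uniform, h = 20): β = 161.4 − 123.6 = 37.8°, B = 64°; Δs = 20·37.8/64 = 11.8125; s = 0.0000 + 11.8125 = 11.8125
θ = 182.3° falls in segment 4 (123.6° to 187.6°, uniform, h = 20): β = 182.3 − 123.6 = 58.7°, B = 64°; Δs = 20·58.7/64 = 18.3438; s = 0.0000 + 18.3438 = 18.3438

θ=66°: 2.4245
θ=134.9°: 3.5313
θ=161.4°: 11.8125
θ=182.3°: 18.3438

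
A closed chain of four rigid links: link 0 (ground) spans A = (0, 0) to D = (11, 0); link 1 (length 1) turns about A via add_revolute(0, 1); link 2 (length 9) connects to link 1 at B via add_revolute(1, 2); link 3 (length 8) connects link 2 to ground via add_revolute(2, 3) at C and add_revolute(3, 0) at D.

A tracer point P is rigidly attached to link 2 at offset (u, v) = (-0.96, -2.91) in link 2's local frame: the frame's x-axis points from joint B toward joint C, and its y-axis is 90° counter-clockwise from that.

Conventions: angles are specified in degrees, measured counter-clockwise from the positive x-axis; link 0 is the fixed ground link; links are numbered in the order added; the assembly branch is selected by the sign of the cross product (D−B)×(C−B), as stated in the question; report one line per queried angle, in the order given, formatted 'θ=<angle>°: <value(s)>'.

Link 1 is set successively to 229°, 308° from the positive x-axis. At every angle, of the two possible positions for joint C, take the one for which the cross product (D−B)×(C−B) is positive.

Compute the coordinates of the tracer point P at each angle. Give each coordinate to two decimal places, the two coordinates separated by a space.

A=(0,0), D=(11.00,0)
θ=229°: B = A + 1.00·(cos229°, sin229°) = (-0.6561, -0.7547)
θ=229°: |BD| = 11.6805
θ=229°: circle(B,9.00) ∩ circle(D,8.00): a=6.5679, h=6.1532
θ=229°:   candidates: C₊=(5.5006,5.8100) cross=71.872; C₋=(6.2957,-6.4707) cross=-71.872
θ=229°:   branch + wants cross > 0 → take C=(5.5006,5.8100) (cross=71.872)
θ=229°: ex = (C−B)/|BC| = (0.6841,0.7294); ey = (-0.7294,0.6841)
θ=229°: P = B + -0.96·ex + -2.91·ey = (0.8098,-3.4456)
θ=308°: B = A + 1.00·(cos308°, sin308°) = (0.6157, -0.7880)
θ=308°: |BD| = 10.4142
θ=308°: circle(B,9.00) ∩ circle(D,8.00): a=6.0233, h=6.6873
θ=308°:   candidates: C₊=(6.1157,6.3359) cross=69.643; C₋=(7.1277,-7.0004) cross=-69.643
θ=308°:   branch + wants cross > 0 → take C=(6.1157,6.3359) (cross=69.643)
θ=308°: ex = (C−B)/|BC| = (0.6111,0.7915); ey = (-0.7915,0.6111)
θ=308°: P = B + -0.96·ex + -2.91·ey = (2.3324,-3.3262)

θ=229°: 0.81 -3.45
θ=308°: 2.33 -3.33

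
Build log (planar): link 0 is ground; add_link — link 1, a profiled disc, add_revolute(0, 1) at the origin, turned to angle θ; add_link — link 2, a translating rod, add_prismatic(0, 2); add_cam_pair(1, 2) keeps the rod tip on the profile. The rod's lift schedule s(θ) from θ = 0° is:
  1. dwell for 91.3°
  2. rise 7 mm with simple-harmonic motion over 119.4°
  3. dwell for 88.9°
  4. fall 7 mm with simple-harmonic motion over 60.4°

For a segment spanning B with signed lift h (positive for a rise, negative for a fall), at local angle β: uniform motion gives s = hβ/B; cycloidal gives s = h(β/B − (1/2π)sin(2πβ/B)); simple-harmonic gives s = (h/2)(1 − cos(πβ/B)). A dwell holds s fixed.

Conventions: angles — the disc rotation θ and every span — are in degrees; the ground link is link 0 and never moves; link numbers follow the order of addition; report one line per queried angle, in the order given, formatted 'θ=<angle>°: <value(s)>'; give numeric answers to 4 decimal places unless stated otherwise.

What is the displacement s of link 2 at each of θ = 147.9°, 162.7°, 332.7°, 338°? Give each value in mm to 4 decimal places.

seg 1 [0°–91.3°] dwell: s stays 0.0000
seg 2 [91.3°–210.7°] simple-harmonic, h=7: θ=147.9° here. β=56.6, B=119.4. 7/2·(1 − cos(π·0.4740)) = 3.2148 → s = 3.2148
seg 2 [91.3°–210.7°] simple-harmonic, h=7: θ=162.7° here. β=71.4, B=119.4. 7/2·(1 − cos(π·0.5980)) = 4.5605 → s = 4.5605
seg 2 [91.3°–210.7°] simple-harmonic, h=7: full span → s += 7 → s = 7.0000
seg 3 [210.7°–299.6°] dwell: s stays 7.0000
seg 4 [299.6°–360°] simple-harmonic, h=-7: θ=332.7° here. β=33.1, B=60.4. -7/2·(1 − cos(π·0.5480)) = -4.0259 → s = 2.9741
seg 4 [299.6°–360°] simple-harmonic, h=-7: θ=338° here. β=38.4, B=60.4. -7/2·(1 − cos(π·0.6358)) = -4.9479 → s = 2.0521

θ=147.9°: 3.2148
θ=162.7°: 4.5605
θ=332.7°: 2.9741
θ=338°: 2.0521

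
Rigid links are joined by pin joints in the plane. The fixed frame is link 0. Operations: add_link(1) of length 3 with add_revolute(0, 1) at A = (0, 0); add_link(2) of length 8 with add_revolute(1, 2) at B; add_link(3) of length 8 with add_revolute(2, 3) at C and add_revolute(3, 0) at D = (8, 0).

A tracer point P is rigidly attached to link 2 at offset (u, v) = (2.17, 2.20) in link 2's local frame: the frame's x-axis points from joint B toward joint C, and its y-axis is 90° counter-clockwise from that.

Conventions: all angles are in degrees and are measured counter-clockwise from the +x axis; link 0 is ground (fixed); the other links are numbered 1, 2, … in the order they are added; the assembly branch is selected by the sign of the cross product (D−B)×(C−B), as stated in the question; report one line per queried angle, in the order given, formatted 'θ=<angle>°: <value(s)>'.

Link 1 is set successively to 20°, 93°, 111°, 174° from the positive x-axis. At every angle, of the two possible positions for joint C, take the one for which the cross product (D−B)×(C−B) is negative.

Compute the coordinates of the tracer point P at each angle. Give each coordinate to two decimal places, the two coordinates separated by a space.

A=(0,0), D=(8.00,0)
θ=20°: B = A + 3.00·(cos20°, sin20°) = (2.8191, 1.0261)
θ=20°: |BD| = 5.2815
θ=20°: circle(B,8.00) ∩ circle(D,8.00): a=2.6408, h=7.5516
θ=20°:   candidates: C₊=(6.8766,7.9207) cross=39.884; C₋=(3.9425,-6.8947) cross=-39.884
θ=20°:   branch - wants cross < 0 → take C=(3.9425,-6.8947) (cross=-39.884)
θ=20°: ex = (C−B)/|BC| = (0.1404,-0.9901); ey = (0.9901,0.1404)
θ=20°: P = B + 2.17·ex + 2.20·ey = (5.3020,-0.8135)
θ=93°: B = A + 3.00·(cos93°, sin93°) = (-0.1570, 2.9959)
θ=93°: |BD| = 8.6898
θ=93°: circle(B,8.00) ∩ circle(D,8.00): a=4.3449, h=6.7173
θ=93°:   candidates: C₊=(6.2374,7.8034) cross=58.372; C₋=(1.6056,-4.8075) cross=-58.372
θ=93°:   branch - wants cross < 0 → take C=(1.6056,-4.8075) (cross=-58.372)
θ=93°: ex = (C−B)/|BC| = (0.2203,-0.9754); ey = (0.9754,0.2203)
θ=93°: P = B + 2.17·ex + 2.20·ey = (2.4670,1.3639)
θ=111°: B = A + 3.00·(cos111°, sin111°) = (-1.0751, 2.8007)
θ=111°: |BD| = 9.4975
θ=111°: circle(B,8.00) ∩ circle(D,8.00): a=4.7487, h=6.4381
θ=111°:   candidates: C₊=(5.3610,7.5522) cross=61.146; C₋=(1.5639,-4.7515) cross=-61.146
θ=111°:   branch - wants cross < 0 → take C=(1.5639,-4.7515) (cross=-61.146)
θ=111°: ex = (C−B)/|BC| = (0.3299,-0.9440); ey = (0.9440,0.3299)
θ=111°: P = B + 2.17·ex + 2.20·ey = (1.7176,1.4779)
θ=174°: B = A + 3.00·(cos174°, sin174°) = (-2.9836, 0.3136)
θ=174°: |BD| = 10.9880
θ=174°: circle(B,8.00) ∩ circle(D,8.00): a=5.4940, h=5.8151
θ=174°:   candidates: C₊=(2.6742,5.9696) cross=63.897; C₋=(2.3423,-5.6560) cross=-63.897
θ=174°:   branch - wants cross < 0 → take C=(2.3423,-5.6560) (cross=-63.897)
θ=174°: ex = (C−B)/|BC| = (0.6657,-0.7462); ey = (0.7462,0.6657)
θ=174°: P = B + 2.17·ex + 2.20·ey = (0.1027,0.1589)

θ=20°: 5.30 -0.81
θ=93°: 2.47 1.36
θ=111°: 1.72 1.48
θ=174°: 0.10 0.16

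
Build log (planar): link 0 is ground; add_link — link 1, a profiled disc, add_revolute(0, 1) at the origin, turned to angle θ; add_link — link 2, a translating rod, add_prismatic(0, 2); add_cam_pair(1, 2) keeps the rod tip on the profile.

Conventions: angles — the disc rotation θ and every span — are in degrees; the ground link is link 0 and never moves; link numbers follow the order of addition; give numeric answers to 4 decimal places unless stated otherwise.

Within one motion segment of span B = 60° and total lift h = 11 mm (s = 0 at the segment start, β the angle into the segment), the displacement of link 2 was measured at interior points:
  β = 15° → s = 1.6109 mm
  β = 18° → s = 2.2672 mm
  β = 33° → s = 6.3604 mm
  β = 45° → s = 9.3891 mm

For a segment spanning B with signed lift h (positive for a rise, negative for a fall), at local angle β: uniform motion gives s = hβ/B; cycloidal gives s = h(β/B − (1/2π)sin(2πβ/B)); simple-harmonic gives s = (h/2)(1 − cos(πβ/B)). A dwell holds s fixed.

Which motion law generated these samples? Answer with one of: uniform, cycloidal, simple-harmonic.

candidates at β/B = r: uniform s = h·r (linear in β); cycloidal s = h·(r − sin(2πr)/(2π)); simple-harmonic s = (h/2)(1 − cos(πr))
β=15°: printed 1.6109 | uniform 2.7500, cycloidal 0.9993, simple-harmonic 1.6109
β=18°: printed 2.2672 | uniform 3.3000, cycloidal 1.6350, simple-harmonic 2.2672
β=33°: printed 6.3604 | uniform 6.0500, cycloidal 6.5910, simple-harmonic 6.3604
β=45°: printed 9.3891 | uniform 8.2500, cycloidal 10.0007, simple-harmonic 9.3891
only one law matches every sample → simple-harmonic

simple-harmonic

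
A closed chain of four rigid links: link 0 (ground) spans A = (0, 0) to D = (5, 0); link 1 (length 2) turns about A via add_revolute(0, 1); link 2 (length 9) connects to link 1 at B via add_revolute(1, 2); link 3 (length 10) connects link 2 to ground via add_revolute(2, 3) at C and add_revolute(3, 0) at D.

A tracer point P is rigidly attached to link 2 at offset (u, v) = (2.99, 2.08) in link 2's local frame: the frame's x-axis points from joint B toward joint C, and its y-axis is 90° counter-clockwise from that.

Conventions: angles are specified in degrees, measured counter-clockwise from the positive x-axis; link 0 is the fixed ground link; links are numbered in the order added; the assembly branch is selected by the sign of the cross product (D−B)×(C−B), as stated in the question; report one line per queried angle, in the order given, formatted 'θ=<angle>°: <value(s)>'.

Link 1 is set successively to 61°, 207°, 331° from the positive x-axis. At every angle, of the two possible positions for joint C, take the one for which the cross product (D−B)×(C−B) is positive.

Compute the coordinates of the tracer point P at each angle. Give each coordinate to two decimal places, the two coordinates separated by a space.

A=(0,0), D=(5.00,0)
θ=61°: B = A + 2.00·(cos61°, sin61°) = (0.9696, 1.7492)
θ=61°: |BD| = 4.3936
θ=61°: circle(B,9.00) ∩ circle(D,10.00): a=0.0346, h=8.9999
θ=61°:   candidates: C₊=(4.5845,9.9914) cross=39.542; C₋=(-2.5818,-6.5204) cross=-39.542
θ=61°:   branch + wants cross > 0 → take C=(4.5845,9.9914) (cross=39.542)
θ=61°: ex = (C−B)/|BC| = (0.4017,0.9158); ey = (-0.9158,0.4017)
θ=61°: P = B + 2.99·ex + 2.08·ey = (0.2657,5.3229)
θ=207°: B = A + 2.00·(cos207°, sin207°) = (-1.7820, -0.9080)
θ=207°: |BD| = 6.8425
θ=207°: circle(B,9.00) ∩ circle(D,10.00): a=2.0329, h=8.7674
θ=207°:   candidates: C₊=(-0.9305,8.0516) cross=59.991; C₋=(1.3963,-9.3281) cross=-59.991
θ=207°:   branch + wants cross > 0 → take C=(-0.9305,8.0516) (cross=59.991)
θ=207°: ex = (C−B)/|BC| = (0.0946,0.9955); ey = (-0.9955,0.0946)
θ=207°: P = B + 2.99·ex + 2.08·ey = (-3.5698,2.2654)
θ=331°: B = A + 2.00·(cos331°, sin331°) = (1.7492, -0.9696)
θ=331°: |BD| = 3.3923
θ=331°: circle(B,9.00) ∩ circle(D,10.00): a=-1.1043, h=8.9320
θ=331°:   candidates: C₊=(-1.8621,7.2741) cross=30.300; C₋=(3.2440,-9.8446) cross=-30.300
θ=331°:   branch + wants cross > 0 → take C=(-1.8621,7.2741) (cross=30.300)
θ=331°: ex = (C−B)/|BC| = (-0.4013,0.9160); ey = (-0.9160,-0.4013)
θ=331°: P = B + 2.99·ex + 2.08·ey = (-1.3557,0.9345)

θ=61°: 0.27 5.32
θ=207°: -3.57 2.27
θ=331°: -1.36 0.93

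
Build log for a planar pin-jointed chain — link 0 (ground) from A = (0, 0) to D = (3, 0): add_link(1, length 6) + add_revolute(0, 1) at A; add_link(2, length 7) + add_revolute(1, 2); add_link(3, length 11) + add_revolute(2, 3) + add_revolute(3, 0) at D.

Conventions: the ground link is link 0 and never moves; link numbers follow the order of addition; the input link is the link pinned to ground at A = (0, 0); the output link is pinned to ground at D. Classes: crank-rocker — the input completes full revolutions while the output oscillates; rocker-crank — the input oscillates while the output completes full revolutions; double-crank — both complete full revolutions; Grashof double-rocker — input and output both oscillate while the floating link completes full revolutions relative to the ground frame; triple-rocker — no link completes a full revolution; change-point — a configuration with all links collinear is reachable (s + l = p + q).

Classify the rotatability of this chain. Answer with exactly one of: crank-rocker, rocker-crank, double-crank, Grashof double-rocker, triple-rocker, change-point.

lengths: ground=3, input=6, coupler=7, output=11
sorted: s=3 (shortest), l=11 (longest), p+q=13
s + l = 14 vs p + q = 13
s + l > p + q → non-Grashof → no link fully rotates → triple-rocker

triple-rocker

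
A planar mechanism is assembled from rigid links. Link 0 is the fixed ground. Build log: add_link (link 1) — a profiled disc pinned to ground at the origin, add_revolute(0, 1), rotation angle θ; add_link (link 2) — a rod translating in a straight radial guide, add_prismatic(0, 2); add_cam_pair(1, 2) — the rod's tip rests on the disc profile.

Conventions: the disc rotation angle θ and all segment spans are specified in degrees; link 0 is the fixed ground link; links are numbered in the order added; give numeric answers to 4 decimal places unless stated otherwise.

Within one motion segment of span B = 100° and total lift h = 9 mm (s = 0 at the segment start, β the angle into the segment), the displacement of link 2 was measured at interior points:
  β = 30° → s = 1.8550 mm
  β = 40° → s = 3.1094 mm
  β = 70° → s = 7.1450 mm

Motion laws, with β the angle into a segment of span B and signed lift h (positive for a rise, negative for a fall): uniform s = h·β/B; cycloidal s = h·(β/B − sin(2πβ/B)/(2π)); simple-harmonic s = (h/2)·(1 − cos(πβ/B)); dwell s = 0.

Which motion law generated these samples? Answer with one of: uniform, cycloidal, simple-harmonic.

candidates at β/B = r: uniform s = h·r (linear in β); cycloidal s = h·(r − sin(2πr)/(2π)); simple-harmonic s = (h/2)(1 − cos(πr))
β=30°: printed 1.8550 | uniform 2.7000, cycloidal 1.3377, simple-harmonic 1.8550
β=40°: printed 3.1094 | uniform 3.6000, cycloidal 2.7581, simple-harmonic 3.1094
β=70°: printed 7.1450 | uniform 6.3000, cycloidal 7.6623, simple-harmonic 7.1450
only one law matches every sample → simple-harmonic

simple-harmonic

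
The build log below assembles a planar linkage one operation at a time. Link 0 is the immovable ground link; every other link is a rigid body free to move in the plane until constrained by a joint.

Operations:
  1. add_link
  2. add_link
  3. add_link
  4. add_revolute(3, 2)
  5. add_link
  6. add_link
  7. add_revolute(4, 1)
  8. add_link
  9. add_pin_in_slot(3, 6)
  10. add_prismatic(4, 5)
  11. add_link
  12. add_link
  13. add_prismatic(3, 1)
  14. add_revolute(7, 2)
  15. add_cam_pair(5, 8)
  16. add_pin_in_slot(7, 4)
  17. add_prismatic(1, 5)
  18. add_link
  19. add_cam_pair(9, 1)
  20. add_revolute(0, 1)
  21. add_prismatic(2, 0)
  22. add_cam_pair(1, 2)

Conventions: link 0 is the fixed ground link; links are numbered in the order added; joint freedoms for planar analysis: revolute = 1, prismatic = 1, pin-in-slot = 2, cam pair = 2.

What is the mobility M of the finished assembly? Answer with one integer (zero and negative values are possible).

link 0 = ground. State L|J1|J2 = 1|0|0
+link1  2|0|0
+link2  3|0|0
+link3  4|0|0
R(3,2) f=1→J1  4|1|0
+link4  5|1|0
+link5  6|1|0
R(4,1) f=1→J1  6|2|0
+link6  7|2|0
PS(3,6) f=2→J2  7|2|1
P(4,5) f=1→J1  7|3|1
+link7  8|3|1
+link8  9|3|1
P(3,1) f=1→J1  9|4|1
R(7,2) f=1→J1  9|5|1
C(5,8) f=2→J2  9|5|2
PS(7,4) f=2→J2  9|5|3
P(1,5) f=1→J1  9|6|3
+link9  10|6|3
C(9,1) f=2→J2  10|6|4
R(0,1) f=1→J1  10|7|4
P(2,0) f=1→J1  10|8|4
C(1,2) f=2→J2  10|8|5
M = 3(10−1)−2·8−5 = 27−16−5 = 6

M = 6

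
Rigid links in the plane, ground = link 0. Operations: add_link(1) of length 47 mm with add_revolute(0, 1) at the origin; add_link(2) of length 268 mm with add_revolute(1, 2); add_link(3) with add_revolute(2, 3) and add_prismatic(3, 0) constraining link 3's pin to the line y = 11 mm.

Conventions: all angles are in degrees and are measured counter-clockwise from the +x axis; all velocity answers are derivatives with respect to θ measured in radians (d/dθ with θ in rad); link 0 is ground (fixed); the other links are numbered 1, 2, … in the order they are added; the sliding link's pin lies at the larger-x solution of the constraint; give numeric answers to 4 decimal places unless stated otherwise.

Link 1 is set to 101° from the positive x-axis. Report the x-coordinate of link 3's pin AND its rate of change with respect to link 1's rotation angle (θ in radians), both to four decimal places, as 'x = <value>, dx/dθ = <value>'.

geometry: r = 47 mm, L = 268 mm, e = 11 mm
crank pin P = (r cos θ, r sin θ) = (-8.968023, 46.136478)
h = r sin θ − e = 46.136478 − 11 = 35.136478
x = r cos θ + √(L² − h²) = -8.968023 + 265.686710 = 256.718687
dx/dθ = −r sin θ − h·r cos θ/√(L² − h²) (θ in radians; h = 35.136478) = -44.950477

x = 256.7187, dx/dθ = -44.9505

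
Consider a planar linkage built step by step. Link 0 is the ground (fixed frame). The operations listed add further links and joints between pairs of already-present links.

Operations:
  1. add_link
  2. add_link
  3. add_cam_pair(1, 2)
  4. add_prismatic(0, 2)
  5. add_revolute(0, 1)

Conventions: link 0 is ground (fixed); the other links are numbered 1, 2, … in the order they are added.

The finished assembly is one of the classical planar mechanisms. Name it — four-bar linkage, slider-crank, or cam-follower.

links: 3 (incl. ground); joints: 1 revolute, 1 prismatic, 1 higher (cam) pair, forming one closed loop
3 links, revolute + prismatic + higher pair in one loop → cam-follower

cam-follower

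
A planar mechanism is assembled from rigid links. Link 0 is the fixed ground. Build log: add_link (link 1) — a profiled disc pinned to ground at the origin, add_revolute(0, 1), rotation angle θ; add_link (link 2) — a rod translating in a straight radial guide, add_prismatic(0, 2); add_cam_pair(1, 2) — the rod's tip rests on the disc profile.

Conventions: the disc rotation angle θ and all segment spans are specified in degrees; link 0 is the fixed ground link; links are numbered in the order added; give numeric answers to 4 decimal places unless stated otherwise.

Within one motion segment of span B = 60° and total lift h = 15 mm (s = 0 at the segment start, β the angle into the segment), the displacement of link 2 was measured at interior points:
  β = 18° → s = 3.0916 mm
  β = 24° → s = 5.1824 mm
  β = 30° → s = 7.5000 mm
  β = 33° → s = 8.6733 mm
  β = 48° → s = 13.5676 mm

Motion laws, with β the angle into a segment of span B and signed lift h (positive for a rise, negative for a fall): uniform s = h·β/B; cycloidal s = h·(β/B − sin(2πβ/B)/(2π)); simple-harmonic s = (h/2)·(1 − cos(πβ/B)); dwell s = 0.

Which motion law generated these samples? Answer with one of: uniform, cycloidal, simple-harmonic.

candidates at β/B = r: uniform s = h·r (linear in β); cycloidal s = h·(r − sin(2πr)/(2π)); simple-harmonic s = (h/2)(1 − cos(πr))
β=18°: printed 3.0916 | uniform 4.5000, cycloidal 2.2295, simple-harmonic 3.0916
β=24°: printed 5.1824 | uniform 6.0000, cycloidal 4.5968, simple-harmonic 5.1824
β=30°: printed 7.5000 | uniform 7.5000, cycloidal 7.5000, simple-harmonic 7.5000
β=33°: printed 8.6733 | uniform 8.2500, cycloidal 8.9877, simple-harmonic 8.6733
β=48°: printed 13.5676 | uniform 12.0000, cycloidal 14.2705, simple-harmonic 13.5676
only one law matches every sample → simple-harmonic

simple-harmonic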